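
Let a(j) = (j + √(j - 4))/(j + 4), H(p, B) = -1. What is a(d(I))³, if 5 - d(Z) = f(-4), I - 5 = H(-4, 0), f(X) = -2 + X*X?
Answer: (9 - I*√13)³/125 ≈ 3.024 - 6.6342*I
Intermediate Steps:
f(X) = -2 + X²
I = 4 (I = 5 - 1 = 4)
d(Z) = -9 (d(Z) = 5 - (-2 + (-4)²) = 5 - (-2 + 16) = 5 - 1*14 = 5 - 14 = -9)
a(j) = (j + √(-4 + j))/(4 + j)
a(d(I))³ = ((-9 + √(-4 - 9))/(4 - 9))³ = ((-9 + √(-13))/(-5))³ = (-(-9 + I*√13)/5)³ = (9/5 - I*√13/5)³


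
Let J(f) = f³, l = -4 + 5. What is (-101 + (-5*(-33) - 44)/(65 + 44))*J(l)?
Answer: -10888/109 ≈ -99.890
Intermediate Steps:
l = 1
(-101 + (-5*(-33) - 44)/(65 + 44))*J(l) = (-101 + (-5*(-33) - 44)/(65 + 44))*1³ = (-101 + (165 - 44)/109)*1 = (-101 + 121*(1/109))*1 = (-101 + 121/109)*1 = -10888/109*1 = -10888/109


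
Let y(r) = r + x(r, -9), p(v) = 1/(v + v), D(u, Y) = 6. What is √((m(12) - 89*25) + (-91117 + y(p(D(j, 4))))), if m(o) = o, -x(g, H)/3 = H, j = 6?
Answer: I*√3358905/6 ≈ 305.46*I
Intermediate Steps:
x(g, H) = -3*H
p(v) = 1/(2*v)
y(r) = 27 + r (y(r) = r - 3*(-9) = r + 27 = 27 + r)
√((m(12) - 89*25) + (-91117 + y(p(D(j, 4))))) = √((12 - 89*25) + (-91117 + (27 + (½)/6))) = √((12 - 2225) + (-91117 + (27 + (½)*(⅙)))) = √(-2213 + (-91117 + (27 + 1/12))) = √(-2213 + (-91117 + 325/12)) = √(-2213 - 1093079/12) = √(-1119635/12) = I*√3358905/6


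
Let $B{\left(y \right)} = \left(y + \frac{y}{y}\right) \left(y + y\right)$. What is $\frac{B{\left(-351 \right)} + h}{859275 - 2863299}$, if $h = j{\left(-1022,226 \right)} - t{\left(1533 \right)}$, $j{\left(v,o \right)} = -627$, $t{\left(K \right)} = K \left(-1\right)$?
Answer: $- \frac{41101}{334004} \approx -0.12306$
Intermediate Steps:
$t{\left(K \right)} = - K$
$B{\left(y \right)} = 2 y \left(1 + y\right)$ ($B{\left(y \right)} = \left(y + 1\right) 2 y = \left(1 + y\right) 2 y = 2 y \left(1 + y\right)$)
$h = 906$ ($h = -627 - \left(-1\right) 1533 = -627 - -1533 = -627 + 1533 = 906$)
$\frac{B{\left(-351 \right)} + h}{859275 - 2863299} = \frac{2 \left(-351\right) \left(1 - 351\right) + 906}{859275 - 2863299} = \frac{2 \left(-351\right) \left(-350\right) + 906}{-2004024} = \left(245700 + 906\right) \left(- \frac{1}{2004024}\right) = 246606 \left(- \frac{1}{2004024}\right) = - \frac{41101}{334004}$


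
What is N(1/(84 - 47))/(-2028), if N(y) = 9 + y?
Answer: -167/37518 ≈ -0.0044512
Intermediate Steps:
N(1/(84 - 47))/(-2028) = (9 + 1/(84 - 47))/(-2028) = (9 + 1/37)*(-1/2028) = (334/37)*(-1/2028) = -167/37518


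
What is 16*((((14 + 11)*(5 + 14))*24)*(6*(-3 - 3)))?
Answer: -6566400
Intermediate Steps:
16*((((14 + 11)*(5 + 14))*24)*(6*(-3 - 3))) = 16*(((25*19)*24)*(6*(-6))) = 16*((475*24)*(-36)) = 16*(11400*(-36)) = 16*(-410400) = -6566400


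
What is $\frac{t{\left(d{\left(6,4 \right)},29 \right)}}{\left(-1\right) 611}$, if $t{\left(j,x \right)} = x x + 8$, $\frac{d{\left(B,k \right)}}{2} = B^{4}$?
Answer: $- \frac{849}{611} \approx -1.3895$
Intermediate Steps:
$d{\left(B,k \right)} = 2 B^{4}$
$t{\left(j,x \right)} = 8 + x^{2}$ ($t{\left(j,x \right)} = x^{2} + 8 = 8 + x^{2}$)
$\frac{t{\left(d{\left(6,4 \right)},29 \right)}}{\left(-1\right) 611} = \frac{8 + 29^{2}}{\left(-1\right) 611} = \frac{8 + 841}{-611} = 849 \left(- \frac{1}{611}\right) = - \frac{849}{611}$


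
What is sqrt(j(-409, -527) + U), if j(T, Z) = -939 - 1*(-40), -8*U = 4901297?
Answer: I*sqrt(9816978)/4 ≈ 783.3*I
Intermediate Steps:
U = -4901297/8 (U = -1/8*4901297 = -4901297/8 ≈ -6.1266e+5)
j(T, Z) = -899 (j(T, Z) = -939 + 40 = -899)
sqrt(j(-409, -527) + U) = sqrt(-899 - 4901297/8) = sqrt(-4908489/8) = I*sqrt(9816978)/4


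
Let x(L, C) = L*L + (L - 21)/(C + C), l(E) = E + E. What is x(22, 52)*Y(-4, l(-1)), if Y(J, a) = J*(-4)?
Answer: 100674/13 ≈ 7744.2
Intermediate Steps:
l(E) = 2*E
x(L, C) = L² + (-21 + L)/(2*C) (x(L, C) = L² + (-21 + L)/((2*C)) = L² + (-21 + L)*(1/(2*C)) = L² + (-21 + L)/(2*C))
Y(J, a) = -4*J
x(22, 52)*Y(-4, l(-1)) = ((½)*(-21 + 22 + 2*52*22²)/52)*(-4*(-4)) = ((½)*(1/52)*(-21 + 22 + 2*52*484))*16 = ((½)*(1/52)*(-21 + 22 + 50336))*16 = ((½)*(1/52)*50337)*16 = (50337/104)*16 = 100674/13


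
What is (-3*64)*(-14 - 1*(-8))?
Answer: 1152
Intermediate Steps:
(-3*64)*(-14 - 1*(-8)) = -192*(-14 + 8) = -192*(-6) = 1152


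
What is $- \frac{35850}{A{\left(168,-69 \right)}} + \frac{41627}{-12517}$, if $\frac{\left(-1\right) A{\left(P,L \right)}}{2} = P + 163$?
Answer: $\frac{210588688}{4143127} \approx 50.828$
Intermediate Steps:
$A{\left(P,L \right)} = -326 - 2 P$ ($A{\left(P,L \right)} = - 2 \left(P + 163\right) = - 2 \left(163 + P\right) = -326 - 2 P$)
$- \frac{35850}{A{\left(168,-69 \right)}} + \frac{41627}{-12517} = - \frac{35850}{-326 - 336} + \frac{41627}{-12517} = - \frac{35850}{-326 - 336} + 41627 \left(- \frac{1}{12517}\right) = - \frac{35850}{-662} - \frac{41627}{12517} = \left(-35850\right) \left(- \frac{1}{662}\right) - \frac{41627}{12517} = \frac{17925}{331} - \frac{41627}{12517} = \frac{210588688}{4143127}$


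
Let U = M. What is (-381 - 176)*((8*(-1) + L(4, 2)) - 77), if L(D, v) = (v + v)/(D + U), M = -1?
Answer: 139807/3 ≈ 46602.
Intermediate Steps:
U = -1
L(D, v) = 2*v/(-1 + D) (L(D, v) = (v + v)/(D - 1) = (2*v)/(-1 + D) = 2*v/(-1 + D))
(-381 - 176)*((8*(-1) + L(4, 2)) - 77) = (-381 - 176)*((8*(-1) + 2*2/(-1 + 4)) - 77) = -557*((-8 + 2*2/3) - 77) = -557*((-8 + 2*2*(1/3)) - 77) = -557*((-8 + 4/3) - 77) = -557*(-20/3 - 77) = -557*(-251/3) = 139807/3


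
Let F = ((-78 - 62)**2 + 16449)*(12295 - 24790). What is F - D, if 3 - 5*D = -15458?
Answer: -2252176736/5 ≈ -4.5044e+8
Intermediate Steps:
D = 15461/5 (D = 3/5 - 1/5*(-15458) = 3/5 + 15458/5 = 15461/5 ≈ 3092.2)
F = -450432255 (F = ((-140)**2 + 16449)*(-12495) = (19600 + 16449)*(-12495) = 36049*(-12495) = -450432255)
F - D = -450432255 - 1*15461/5 = -450432255 - 15461/5 = -2252176736/5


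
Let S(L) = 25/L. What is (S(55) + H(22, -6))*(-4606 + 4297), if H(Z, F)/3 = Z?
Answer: -225879/11 ≈ -20534.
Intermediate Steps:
H(Z, F) = 3*Z
(S(55) + H(22, -6))*(-4606 + 4297) = (25/55 + 3*22)*(-4606 + 4297) = (25*(1/55) + 66)*(-309) = (5/11 + 66)*(-309) = (731/11)*(-309) = -225879/11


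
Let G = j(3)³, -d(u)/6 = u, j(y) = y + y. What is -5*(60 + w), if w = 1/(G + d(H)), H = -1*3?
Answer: -70205/234 ≈ -300.02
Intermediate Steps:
j(y) = 2*y
H = -3
d(u) = -6*u
G = 216 (G = (2*3)³ = 6³ = 216)
w = 1/234 (w = 1/(216 - 6*(-3)) = 1/(216 + 18) = 1/234 ≈ 0.0042735)
-5*(60 + w) = -5*(60 + 1/234) = -5*14041/234 = -70205/234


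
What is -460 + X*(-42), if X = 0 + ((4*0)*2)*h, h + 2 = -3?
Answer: -460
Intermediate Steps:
h = -5 (h = -2 - 3 = -5)
X = 0 (X = 0 + ((4*0)*2)*(-5) = 0 + (0*2)*(-5) = 0 + 0*(-5) = 0 + 0 = 0)
-460 + X*(-42) = -460 + 0*(-42) = -460 + 0 = -460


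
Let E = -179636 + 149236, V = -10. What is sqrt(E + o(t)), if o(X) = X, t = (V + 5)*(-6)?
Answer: I*sqrt(30370) ≈ 174.27*I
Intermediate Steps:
E = -30400
t = 30 (t = (-10 + 5)*(-6) = -5*(-6) = 30)
sqrt(E + o(t)) = sqrt(-30400 + 30) = sqrt(-30370) = I*sqrt(30370)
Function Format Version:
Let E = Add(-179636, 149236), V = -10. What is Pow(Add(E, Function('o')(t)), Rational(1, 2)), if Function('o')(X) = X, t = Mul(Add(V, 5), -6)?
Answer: Mul(I, Pow(30370, Rational(1, 2))) ≈ Mul(174.27, I)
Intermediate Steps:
E = -30400
t = 30 (t = Mul(Add(-10, 5), -6) = Mul(-5, -6) = 30)
Pow(Add(E, Function('o')(t)), Rational(1, 2)) = Pow(Add(-30400, 30), Rational(1, 2)) = Pow(-30370, Rational(1, 2)) = Mul(I, Pow(30370, Rational(1, 2)))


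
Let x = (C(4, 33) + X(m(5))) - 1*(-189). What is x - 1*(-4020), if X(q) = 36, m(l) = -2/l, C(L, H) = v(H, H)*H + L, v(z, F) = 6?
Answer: 4447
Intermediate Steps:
C(L, H) = L + 6*H (C(L, H) = 6*H + L = L + 6*H)
x = 427 (x = ((4 + 6*33) + 36) - 1*(-189) = ((4 + 198) + 36) + 189 = (202 + 36) + 189 = 238 + 189 = 427)
x - 1*(-4020) = 427 - 1*(-4020) = 427 + 4020 = 4447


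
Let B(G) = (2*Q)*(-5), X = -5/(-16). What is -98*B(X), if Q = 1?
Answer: 980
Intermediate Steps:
X = 5/16 (X = -5*(-1/16) = 5/16 ≈ 0.31250)
B(G) = -10 (B(G) = (2*1)*(-5) = 2*(-5) = -10)
-98*B(X) = -98*(-10) = 980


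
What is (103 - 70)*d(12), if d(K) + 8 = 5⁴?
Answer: 20361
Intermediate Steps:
d(K) = 617 (d(K) = -8 + 5⁴ = -8 + 625 = 617)
(103 - 70)*d(12) = (103 - 70)*617 = 33*617 = 20361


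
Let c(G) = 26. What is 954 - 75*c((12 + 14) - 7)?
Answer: -996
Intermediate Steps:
954 - 75*c((12 + 14) - 7) = 954 - 75*26 = 954 - 1950 = -996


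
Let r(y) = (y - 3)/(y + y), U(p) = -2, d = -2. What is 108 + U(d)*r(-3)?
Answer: 106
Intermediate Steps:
r(y) = (-3 + y)/(2*y) (r(y) = (-3 + y)/((2*y)) = (-3 + y)*(1/(2*y)) = (-3 + y)/(2*y))
108 + U(d)*r(-3) = 108 - (-3 - 3)/(-3) = 108 - (-1)*(-6)/3 = 108 - 2*1 = 108 - 2 = 106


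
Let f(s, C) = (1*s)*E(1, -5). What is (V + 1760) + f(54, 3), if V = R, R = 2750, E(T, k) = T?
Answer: 4564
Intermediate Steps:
f(s, C) = s (f(s, C) = (1*s)*1 = s*1 = s)
V = 2750
(V + 1760) + f(54, 3) = (2750 + 1760) + 54 = 4510 + 54 = 4564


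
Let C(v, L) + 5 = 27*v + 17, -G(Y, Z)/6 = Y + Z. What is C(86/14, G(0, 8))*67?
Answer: 83415/7 ≈ 11916.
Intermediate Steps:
G(Y, Z) = -6*Y - 6*Z (G(Y, Z) = -6*(Y + Z) = -6*Y - 6*Z)
C(v, L) = 12 + 27*v (C(v, L) = -5 + (27*v + 17) = -5 + (17 + 27*v) = 12 + 27*v)
C(86/14, G(0, 8))*67 = (12 + 27*(86/14))*67 = (12 + 27*(86*(1/14)))*67 = (12 + 27*(43/7))*67 = (12 + 1161/7)*67 = (1245/7)*67 = 83415/7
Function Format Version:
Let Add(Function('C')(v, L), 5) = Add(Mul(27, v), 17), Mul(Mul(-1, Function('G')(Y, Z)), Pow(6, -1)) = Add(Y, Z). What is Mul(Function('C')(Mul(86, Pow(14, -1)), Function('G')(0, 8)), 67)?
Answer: Rational(83415, 7) ≈ 11916.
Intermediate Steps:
Function('G')(Y, Z) = Add(Mul(-6, Y), Mul(-6, Z)) (Function('G')(Y, Z) = Mul(-6, Add(Y, Z)) = Add(Mul(-6, Y), Mul(-6, Z)))
Function('C')(v, L) = Add(12, Mul(27, v)) (Function('C')(v, L) = Add(-5, Add(Mul(27, v), 17)) = Add(-5, Add(17, Mul(27, v))) = Add(12, Mul(27, v)))
Mul(Function('C')(Mul(86, Pow(14, -1)), Function('G')(0, 8)), 67) = Mul(Add(12, Mul(27, Mul(86, Pow(14, -1)))), 67) = Mul(Add(12, Mul(27, Mul(86, Rational(1, 14)))), 67) = Mul(Add(12, Mul(27, Rational(43, 7))), 67) = Mul(Add(12, Rational(1161, 7)), 67) = Mul(Rational(1245, 7), 67) = Rational(83415, 7)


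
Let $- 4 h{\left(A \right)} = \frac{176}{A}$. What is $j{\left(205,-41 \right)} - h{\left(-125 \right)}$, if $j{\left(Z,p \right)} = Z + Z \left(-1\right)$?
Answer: $- \frac{44}{125} \approx -0.352$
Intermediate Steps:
$h{\left(A \right)} = - \frac{44}{A}$ ($h{\left(A \right)} = - \frac{176 \frac{1}{A}}{4} = - \frac{44}{A}$)
$j{\left(Z,p \right)} = 0$ ($j{\left(Z,p \right)} = Z - Z = 0$)
$j{\left(205,-41 \right)} - h{\left(-125 \right)} = 0 - - \frac{44}{-125} = 0 - \left(-44\right) \left(- \frac{1}{125}\right) = 0 - \frac{44}{125} = - \frac{44}{125}$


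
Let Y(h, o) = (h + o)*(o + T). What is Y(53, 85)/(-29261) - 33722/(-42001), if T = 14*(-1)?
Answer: 575213644/1228991261 ≈ 0.46804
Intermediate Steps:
T = -14
Y(h, o) = (-14 + o)*(h + o) (Y(h, o) = (h + o)*(o - 14) = (h + o)*(-14 + o) = (-14 + o)*(h + o))
Y(53, 85)/(-29261) - 33722/(-42001) = (85² - 14*53 - 14*85 + 53*85)/(-29261) - 33722/(-42001) = (7225 - 742 - 1190 + 4505)*(-1/29261) - 33722*(-1/42001) = 9798*(-1/29261) + 33722/42001 = -9798/29261 + 33722/42001 = 575213644/1228991261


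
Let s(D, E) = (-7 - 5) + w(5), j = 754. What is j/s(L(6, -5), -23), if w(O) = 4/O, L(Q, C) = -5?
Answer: -1885/28 ≈ -67.321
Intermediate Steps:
s(D, E) = -56/5 (s(D, E) = (-7 - 5) + 4/5 = -12 + 4*(1/5) = -12 + 4/5 = -56/5)
j/s(L(6, -5), -23) = 754/(-56/5) = 754*(-5/56) = -1885/28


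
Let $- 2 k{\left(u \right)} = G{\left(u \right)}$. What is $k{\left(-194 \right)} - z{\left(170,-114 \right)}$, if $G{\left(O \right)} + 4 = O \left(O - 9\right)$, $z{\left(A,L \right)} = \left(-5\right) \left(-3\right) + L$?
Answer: $-19590$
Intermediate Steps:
$z{\left(A,L \right)} = 15 + L$
$G{\left(O \right)} = -4 + O \left(-9 + O\right)$ ($G{\left(O \right)} = -4 + O \left(O - 9\right) = -4 + O \left(-9 + O\right)$)
$k{\left(u \right)} = 2 - \frac{u^{2}}{2} + \frac{9 u}{2}$ ($k{\left(u \right)} = - \frac{-4 + u^{2} - 9 u}{2} = 2 - \frac{u^{2}}{2} + \frac{9 u}{2}$)
$k{\left(-194 \right)} - z{\left(170,-114 \right)} = \left(2 - \frac{\left(-194\right)^{2}}{2} + \frac{9}{2} \left(-194\right)\right) - \left(15 - 114\right) = \left(2 - 18818 - 873\right) - -99 = \left(2 - 18818 - 873\right) + 99 = -19689 + 99 = -19590$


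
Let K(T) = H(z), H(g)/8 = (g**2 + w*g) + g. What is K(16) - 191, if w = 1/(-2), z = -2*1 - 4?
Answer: 73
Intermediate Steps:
z = -6 (z = -2 - 4 = -6)
w = -1/2 ≈ -0.50000
H(g) = 4*g + 8*g**2 (H(g) = 8*((g**2 - g/2) + g) = 8*(g**2 + g/2) = 4*g + 8*g**2)
K(T) = 264 (K(T) = 4*(-6)*(1 + 2*(-6)) = 4*(-6)*(1 - 12) = 4*(-6)*(-11) = 264)
K(16) - 191 = 264 - 191 = 73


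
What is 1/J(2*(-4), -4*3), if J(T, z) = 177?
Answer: 1/177 ≈ 0.0056497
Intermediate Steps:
1/J(2*(-4), -4*3) = 1/177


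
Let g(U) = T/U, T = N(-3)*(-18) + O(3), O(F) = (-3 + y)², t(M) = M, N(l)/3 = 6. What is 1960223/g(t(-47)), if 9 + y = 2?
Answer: 92130481/224 ≈ 4.1130e+5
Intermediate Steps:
y = -7 (y = -9 + 2 = -7)
N(l) = 18 (N(l) = 3*6 = 18)
O(F) = 100 (O(F) = (-3 - 7)² = (-10)² = 100)
T = -224 (T = 18*(-18) + 100 = -324 + 100 = -224)
g(U) = -224/U
1960223/g(t(-47)) = 1960223/((-224/(-47))) = 1960223/((-224*(-1/47))) = 1960223/(224/47) = 1960223*(47/224) = 92130481/224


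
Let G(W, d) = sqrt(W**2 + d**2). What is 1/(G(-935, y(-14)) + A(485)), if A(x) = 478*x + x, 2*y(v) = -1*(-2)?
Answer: 232315/53969384999 - sqrt(874226)/53969384999 ≈ 4.2872e-6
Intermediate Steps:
y(v) = 1 (y(v) = (-1*(-2))/2 = (1/2)*2 = 1)
A(x) = 479*x
1/(G(-935, y(-14)) + A(485)) = 1/(sqrt((-935)**2 + 1**2) + 479*485) = 1/(sqrt(874225 + 1) + 232315) = 1/(sqrt(874226) + 232315) = 1/(232315 + sqrt(874226))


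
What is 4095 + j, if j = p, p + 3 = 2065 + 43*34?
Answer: 7619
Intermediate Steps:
p = 3524 (p = -3 + (2065 + 43*34) = -3 + (2065 + 1462) = -3 + 3527 = 3524)
j = 3524
4095 + j = 4095 + 3524 = 7619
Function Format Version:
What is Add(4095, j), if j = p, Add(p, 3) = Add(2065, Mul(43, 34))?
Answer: 7619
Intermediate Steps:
p = 3524 (p = Add(-3, Add(2065, Mul(43, 34))) = Add(-3, Add(2065, 1462)) = Add(-3, 3527) = 3524)
j = 3524
Add(4095, j) = Add(4095, 3524) = 7619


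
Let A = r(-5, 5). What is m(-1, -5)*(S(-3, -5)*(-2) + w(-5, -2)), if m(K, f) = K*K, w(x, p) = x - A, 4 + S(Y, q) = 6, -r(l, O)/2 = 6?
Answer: 3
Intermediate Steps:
r(l, O) = -12 (r(l, O) = -2*6 = -12)
S(Y, q) = 2 (S(Y, q) = -4 + 6 = 2)
A = -12
w(x, p) = 12 + x (w(x, p) = x - 1*(-12) = x + 12 = 12 + x)
m(K, f) = K²
m(-1, -5)*(S(-3, -5)*(-2) + w(-5, -2)) = (-1)²*(2*(-2) + (12 - 5)) = 1*(-4 + 7) = 1*3 = 3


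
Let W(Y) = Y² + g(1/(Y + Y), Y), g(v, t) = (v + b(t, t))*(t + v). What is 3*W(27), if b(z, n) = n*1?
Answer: 4254445/972 ≈ 4377.0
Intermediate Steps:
b(z, n) = n
g(v, t) = (t + v)² (g(v, t) = (v + t)*(t + v) = (t + v)*(t + v) = (t + v)²)
W(Y) = 1 + 2*Y² + 1/(4*Y²) (W(Y) = Y² + (Y² + (1/(Y + Y))² + 2*Y/(Y + Y)) = Y² + (Y² + (1/(2*Y))² + 2*Y/((2*Y))) = Y² + (Y² + (1/(2*Y))² + 2*Y*(1/(2*Y))) = Y² + (Y² + 1/(4*Y²) + 1) = Y² + (1 + Y² + 1/(4*Y²)) = 1 + 2*Y² + 1/(4*Y²))
3*W(27) = 3*(1 + 2*27² + (¼)/27²) = 3*(1 + 2*729 + (¼)*(1/729)) = 3*(1 + 1458 + 1/2916) = 3*(4254445/2916) = 4254445/972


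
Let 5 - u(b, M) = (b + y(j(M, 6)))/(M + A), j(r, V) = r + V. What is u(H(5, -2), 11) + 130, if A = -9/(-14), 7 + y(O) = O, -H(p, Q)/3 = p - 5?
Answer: 21865/163 ≈ 134.14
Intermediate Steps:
j(r, V) = V + r
H(p, Q) = 15 - 3*p (H(p, Q) = -3*(p - 5) = -3*(-5 + p) = 15 - 3*p)
y(O) = -7 + O
A = 9/14 (A = -9*(-1/14) = 9/14 ≈ 0.64286)
u(b, M) = 5 - (-1 + M + b)/(9/14 + M) (u(b, M) = 5 - (b + (-7 + (6 + M)))/(M + 9/14) = 5 - (b + (-1 + M))/(9/14 + M) = 5 - (-1 + M + b)/(9/14 + M))
u(H(5, -2), 11) + 130 = (59 - 14*(15 - 3*5) + 56*11)/(9 + 14*11) + 130 = (59 - 14*(15 - 15) + 616)/(9 + 154) + 130 = (59 - 14*0 + 616)/163 + 130 = (59 + 0 + 616)/163 + 130 = (1/163)*675 + 130 = 675/163 + 130 = 21865/163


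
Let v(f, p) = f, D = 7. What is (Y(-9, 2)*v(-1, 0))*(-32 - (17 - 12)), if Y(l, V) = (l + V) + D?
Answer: 0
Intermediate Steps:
Y(l, V) = 7 + V + l (Y(l, V) = (l + V) + 7 = (V + l) + 7 = 7 + V + l)
(Y(-9, 2)*v(-1, 0))*(-32 - (17 - 12)) = ((7 + 2 - 9)*(-1))*(-32 - (17 - 12)) = (0*(-1))*(-32 - 1*5) = 0*(-32 - 5) = 0*(-37) = 0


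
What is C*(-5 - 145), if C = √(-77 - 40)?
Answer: -450*I*√13 ≈ -1622.5*I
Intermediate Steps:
C = 3*I*√13 (C = √(-117) = 3*I*√13 ≈ 10.817*I)
C*(-5 - 145) = (3*I*√13)*(-5 - 145) = (3*I*√13)*(-150) = -450*I*√13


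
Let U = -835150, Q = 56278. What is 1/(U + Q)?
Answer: -1/778872 ≈ -1.2839e-6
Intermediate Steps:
1/(U + Q) = 1/(-835150 + 56278) = 1/(-778872) = -1/778872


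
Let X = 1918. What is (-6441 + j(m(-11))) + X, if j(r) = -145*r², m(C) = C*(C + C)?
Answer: -8496303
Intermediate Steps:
m(C) = 2*C² (m(C) = C*(2*C) = 2*C²)
(-6441 + j(m(-11))) + X = (-6441 - 145*(2*(-11)²)²) + 1918 = (-6441 - 145*(2*121)²) + 1918 = (-6441 - 145*242²) + 1918 = (-6441 - 145*58564) + 1918 = (-6441 - 8491780) + 1918 = -8498221 + 1918 = -8496303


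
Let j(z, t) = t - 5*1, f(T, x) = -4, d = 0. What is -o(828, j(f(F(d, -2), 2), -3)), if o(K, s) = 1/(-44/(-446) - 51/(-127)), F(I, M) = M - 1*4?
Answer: -28321/14167 ≈ -1.9991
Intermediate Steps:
F(I, M) = -4 + M (F(I, M) = M - 4 = -4 + M)
j(z, t) = -5 + t (j(z, t) = t - 5 = -5 + t)
o(K, s) = 28321/14167 (o(K, s) = 1/(-44*(-1/446) - 51*(-1/127)) = 1/(22/223 + 51/127) = 1/(14167/28321) = 28321/14167)
-o(828, j(f(F(d, -2), 2), -3)) = -1*28321/14167 = -28321/14167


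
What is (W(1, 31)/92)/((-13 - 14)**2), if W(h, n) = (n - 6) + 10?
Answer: 35/67068 ≈ 0.00052186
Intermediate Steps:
W(h, n) = 4 + n (W(h, n) = (-6 + n) + 10 = 4 + n)
(W(1, 31)/92)/((-13 - 14)**2) = ((4 + 31)/92)/((-13 - 14)**2) = (35*(1/92))/((-27)**2) = (35/92)/729 = (35/92)*(1/729) = 35/67068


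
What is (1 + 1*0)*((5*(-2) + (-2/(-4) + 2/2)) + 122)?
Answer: 227/2 ≈ 113.50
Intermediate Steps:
(1 + 1*0)*((5*(-2) + (-2/(-4) + 2/2)) + 122) = (1 + 0)*((-10 + (-2*(-¼) + 2*(½))) + 122) = 1*((-10 + (½ + 1)) + 122) = 1*((-10 + 3/2) + 122) = 1*(-17/2 + 122) = 1*(227/2) = 227/2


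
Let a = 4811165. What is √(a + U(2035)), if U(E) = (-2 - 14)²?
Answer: √4811421 ≈ 2193.5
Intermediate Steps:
U(E) = 256 (U(E) = (-16)² = 256)
√(a + U(2035)) = √(4811165 + 256) = √4811421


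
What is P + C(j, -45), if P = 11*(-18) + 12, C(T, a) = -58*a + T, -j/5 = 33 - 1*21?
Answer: 2364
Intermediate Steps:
j = -60 (j = -5*(33 - 1*21) = -5*(33 - 21) = -5*12 = -60)
C(T, a) = T - 58*a
P = -186 (P = -198 + 12 = -186)
P + C(j, -45) = -186 + (-60 - 58*(-45)) = -186 + (-60 + 2610) = -186 + 2550 = 2364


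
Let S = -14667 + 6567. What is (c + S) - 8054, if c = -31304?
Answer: -47458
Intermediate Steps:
S = -8100
(c + S) - 8054 = (-31304 - 8100) - 8054 = -39404 - 8054 = -47458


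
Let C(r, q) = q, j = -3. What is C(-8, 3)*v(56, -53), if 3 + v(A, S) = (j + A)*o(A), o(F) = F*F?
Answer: 498615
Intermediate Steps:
o(F) = F**2
v(A, S) = -3 + A**2*(-3 + A) (v(A, S) = -3 + (-3 + A)*A**2 = -3 + A**2*(-3 + A))
C(-8, 3)*v(56, -53) = 3*(-3 + 56**3 - 3*56**2) = 3*(-3 + 175616 - 3*3136) = 3*(-3 + 175616 - 9408) = 3*166205 = 498615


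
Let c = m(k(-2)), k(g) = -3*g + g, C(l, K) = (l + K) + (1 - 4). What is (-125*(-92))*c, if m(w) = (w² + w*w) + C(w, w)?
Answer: 425500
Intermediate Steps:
C(l, K) = -3 + K + l (C(l, K) = (K + l) - 3 = -3 + K + l)
k(g) = -2*g
m(w) = -3 + 2*w + 2*w² (m(w) = (w² + w*w) + (-3 + w + w) = (w² + w²) + (-3 + 2*w) = 2*w² + (-3 + 2*w) = -3 + 2*w + 2*w²)
c = 37 (c = -3 + 2*(-2*(-2)) + 2*(-2*(-2))² = -3 + 2*4 + 2*4² = -3 + 8 + 2*16 = -3 + 8 + 32 = 37)
(-125*(-92))*c = -125*(-92)*37 = 11500*37 = 425500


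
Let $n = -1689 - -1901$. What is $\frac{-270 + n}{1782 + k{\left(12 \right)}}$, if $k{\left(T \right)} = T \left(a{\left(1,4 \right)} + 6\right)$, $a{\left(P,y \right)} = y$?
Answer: $- \frac{29}{951} \approx -0.030494$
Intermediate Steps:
$n = 212$ ($n = -1689 + 1901 = 212$)
$k{\left(T \right)} = 10 T$ ($k{\left(T \right)} = T \left(4 + 6\right) = T 10 = 10 T$)
$\frac{-270 + n}{1782 + k{\left(12 \right)}} = \frac{-270 + 212}{1782 + 10 \cdot 12} = - \frac{58}{1782 + 120} = - \frac{58}{1902} = \left(-58\right) \frac{1}{1902} = - \frac{29}{951}$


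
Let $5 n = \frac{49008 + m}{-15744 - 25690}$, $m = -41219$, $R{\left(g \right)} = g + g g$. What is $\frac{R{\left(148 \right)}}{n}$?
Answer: $- \frac{4568512840}{7789} \approx -5.8653 \cdot 10^{5}$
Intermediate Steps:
$R{\left(g \right)} = g + g^{2}$
$n = - \frac{7789}{207170}$ ($n = \frac{\left(49008 - 41219\right) \frac{1}{-15744 - 25690}}{5} = \frac{7789 \frac{1}{-41434}}{5} = \frac{7789 \left(- \frac{1}{41434}\right)}{5} = \frac{1}{5} \left(- \frac{7789}{41434}\right) = - \frac{7789}{207170} \approx -0.037597$)
$\frac{R{\left(148 \right)}}{n} = \frac{148 \left(1 + 148\right)}{- \frac{7789}{207170}} = 148 \cdot 149 \left(- \frac{207170}{7789}\right) = 22052 \left(- \frac{207170}{7789}\right) = - \frac{4568512840}{7789}$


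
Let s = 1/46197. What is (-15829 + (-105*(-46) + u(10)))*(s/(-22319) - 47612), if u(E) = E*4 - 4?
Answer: 538188414981941071/1031070843 ≈ 5.2197e+8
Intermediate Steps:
s = 1/46197 ≈ 2.1646e-5
u(E) = -4 + 4*E (u(E) = 4*E - 4 = -4 + 4*E)
(-15829 + (-105*(-46) + u(10)))*(s/(-22319) - 47612) = (-15829 + (-105*(-46) + (-4 + 4*10)))*((1/46197)/(-22319) - 47612) = (-15829 + (4830 + (-4 + 40)))*((1/46197)*(-1/22319) - 47612) = (-15829 + (4830 + 36))*(-1/1031070843 - 47612) = (-15829 + 4866)*(-49091344976917/1031070843) = -10963*(-49091344976917/1031070843) = 538188414981941071/1031070843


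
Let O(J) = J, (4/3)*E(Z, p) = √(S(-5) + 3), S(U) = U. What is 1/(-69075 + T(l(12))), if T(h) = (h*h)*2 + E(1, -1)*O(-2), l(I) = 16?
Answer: -137126/9401769947 + 3*I*√2/9401769947 ≈ -1.4585e-5 + 4.5126e-10*I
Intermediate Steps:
E(Z, p) = 3*I*√2/4 (E(Z, p) = 3*√(-5 + 3)/4 = 3*√(-2)/4 = 3*(I*√2)/4 = 3*I*√2/4)
T(h) = 2*h² - 3*I*√2/2 (T(h) = (h*h)*2 + (3*I*√2/4)*(-2) = h²*2 - 3*I*√2/2 = 2*h² - 3*I*√2/2)
1/(-69075 + T(l(12))) = 1/(-69075 + (2*16² - 3*I*√2/2)) = 1/(-69075 + (2*256 - 3*I*√2/2)) = 1/(-69075 + (512 - 3*I*√2/2)) = 1/(-68563 - 3*I*√2/2)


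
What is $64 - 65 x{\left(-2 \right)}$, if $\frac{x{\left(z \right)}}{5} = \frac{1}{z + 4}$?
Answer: $- \frac{197}{2} \approx -98.5$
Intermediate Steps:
$x{\left(z \right)} = \frac{5}{4 + z}$ ($x{\left(z \right)} = \frac{5}{z + 4} = \frac{5}{4 + z}$)
$64 - 65 x{\left(-2 \right)} = 64 - 65 \frac{5}{4 - 2} = 64 - 65 \cdot \frac{5}{2} = 64 - 65 \cdot 5 \cdot \frac{1}{2} = 64 - \frac{325}{2} = - \frac{197}{2}$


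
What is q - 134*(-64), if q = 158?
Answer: 8734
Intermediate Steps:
q - 134*(-64) = 158 - 134*(-64) = 158 + 8576 = 8734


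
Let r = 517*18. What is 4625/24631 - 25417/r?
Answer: -583005877/229216086 ≈ -2.5435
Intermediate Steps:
r = 9306
4625/24631 - 25417/r = 4625/24631 - 25417/9306 = -583005877/229216086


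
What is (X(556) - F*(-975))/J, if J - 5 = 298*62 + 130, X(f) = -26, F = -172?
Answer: -167726/18611 ≈ -9.0122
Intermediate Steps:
J = 18611 (J = 5 + (298*62 + 130) = 5 + (18476 + 130) = 5 + 18606 = 18611)
(X(556) - F*(-975))/J = (-26 - (-172)*(-975))/18611 = (-26 - 1*167700)*(1/18611) = (-26 - 167700)*(1/18611) = -167726*1/18611 = -167726/18611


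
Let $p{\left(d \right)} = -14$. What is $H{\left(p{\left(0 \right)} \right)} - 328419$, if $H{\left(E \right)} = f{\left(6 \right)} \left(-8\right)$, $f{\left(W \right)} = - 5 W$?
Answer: $-328179$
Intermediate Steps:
$H{\left(E \right)} = 240$ ($H{\left(E \right)} = \left(-5\right) 6 \left(-8\right) = \left(-30\right) \left(-8\right) = 240$)
$H{\left(p{\left(0 \right)} \right)} - 328419 = 240 - 328419 = -328179$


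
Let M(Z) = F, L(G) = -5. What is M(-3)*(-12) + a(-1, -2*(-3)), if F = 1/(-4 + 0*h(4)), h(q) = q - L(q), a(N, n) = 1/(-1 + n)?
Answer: 16/5 ≈ 3.2000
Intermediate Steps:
h(q) = 5 + q (h(q) = q - 1*(-5) = q + 5 = 5 + q)
F = -¼ (F = 1/(-4 + 0*(5 + 4)) = 1/(-4 + 0*9) = 1/(-4 + 0) = 1/(-4) = -¼ ≈ -0.25000)
M(Z) = -¼
M(-3)*(-12) + a(-1, -2*(-3)) = -¼*(-12) + 1/(-1 - 2*(-3)) = 3 + 1/(-1 + 6) = 3 + 1/5 = 3 + ⅕ = 16/5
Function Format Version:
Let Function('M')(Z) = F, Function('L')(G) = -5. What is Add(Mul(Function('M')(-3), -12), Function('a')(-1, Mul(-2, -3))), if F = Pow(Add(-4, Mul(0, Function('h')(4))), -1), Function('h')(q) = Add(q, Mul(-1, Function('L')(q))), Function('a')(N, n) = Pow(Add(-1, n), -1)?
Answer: Rational(16, 5) ≈ 3.2000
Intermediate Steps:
Function('h')(q) = Add(5, q) (Function('h')(q) = Add(q, Mul(-1, -5)) = Add(q, 5) = Add(5, q))
F = Rational(-1, 4) (F = Pow(Add(-4, Mul(0, Add(5, 4))), -1) = Pow(Add(-4, Mul(0, 9)), -1) = Pow(Add(-4, 0), -1) = Pow(-4, -1) = Rational(-1, 4) ≈ -0.25000)
Function('M')(Z) = Rational(-1, 4)
Add(Mul(Function('M')(-3), -12), Function('a')(-1, Mul(-2, -3))) = Add(Mul(Rational(-1, 4), -12), Pow(Add(-1, Mul(-2, -3)), -1)) = Add(3, Pow(Add(-1, 6), -1)) = Add(3, Pow(5, -1)) = Add(3, Rational(1, 5)) = Rational(16, 5)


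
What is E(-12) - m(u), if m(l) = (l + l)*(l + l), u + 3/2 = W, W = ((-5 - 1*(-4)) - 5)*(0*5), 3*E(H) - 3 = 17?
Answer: -7/3 ≈ -2.3333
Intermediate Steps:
E(H) = 20/3 (E(H) = 1 + (⅓)*17 = 1 + 17/3 = 20/3)
W = 0 (W = ((-5 + 4) - 5)*0 = (-1 - 5)*0 = -6*0 = 0)
u = -3/2 (u = -3/2 + 0 = -3/2 ≈ -1.5000)
m(l) = 4*l² (m(l) = (2*l)*(2*l) = 4*l²)
E(-12) - m(u) = 20/3 - 4*(-3/2)² = 20/3 - 4*9/4 = 20/3 - 1*9 = 20/3 - 9 = -7/3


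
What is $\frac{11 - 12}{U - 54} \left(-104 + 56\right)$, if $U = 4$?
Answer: $- \frac{24}{25} \approx -0.96$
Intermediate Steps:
$\frac{11 - 12}{U - 54} \left(-104 + 56\right) = \frac{11 - 12}{4 - 54} \left(-104 + 56\right) = - \frac{1}{-50} \left(-48\right) = \left(-1\right) \left(- \frac{1}{50}\right) \left(-48\right) = \frac{1}{50} \left(-48\right) = - \frac{24}{25}$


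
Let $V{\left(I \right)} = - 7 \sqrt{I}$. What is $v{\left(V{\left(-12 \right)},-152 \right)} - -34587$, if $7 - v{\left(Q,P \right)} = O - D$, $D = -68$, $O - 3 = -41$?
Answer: $34564$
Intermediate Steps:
$O = -38$ ($O = 3 - 41 = -38$)
$v{\left(Q,P \right)} = -23$ ($v{\left(Q,P \right)} = 7 - \left(-38 - -68\right) = 7 - \left(-38 + 68\right) = 7 - 30 = -23$)
$v{\left(V{\left(-12 \right)},-152 \right)} - -34587 = -23 - -34587 = -23 + 34587 = 34564$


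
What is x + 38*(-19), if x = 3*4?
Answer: -710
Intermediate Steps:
x = 12
x + 38*(-19) = 12 + 38*(-19) = 12 - 722 = -710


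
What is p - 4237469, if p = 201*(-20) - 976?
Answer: -4242465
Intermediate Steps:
p = -4996 (p = -4020 - 976 = -4996)
p - 4237469 = -4996 - 4237469 = -4242465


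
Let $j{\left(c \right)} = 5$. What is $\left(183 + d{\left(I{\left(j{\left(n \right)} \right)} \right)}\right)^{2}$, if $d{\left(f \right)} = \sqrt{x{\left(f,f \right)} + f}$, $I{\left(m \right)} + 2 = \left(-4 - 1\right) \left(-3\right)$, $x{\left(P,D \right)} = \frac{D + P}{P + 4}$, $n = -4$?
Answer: $\frac{\left(3111 + \sqrt{4199}\right)^{2}}{289} \approx 34899.0$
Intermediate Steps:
$x{\left(P,D \right)} = \frac{D + P}{4 + P}$
$I{\left(m \right)} = 13$ ($I{\left(m \right)} = -2 + \left(-4 - 1\right) \left(-3\right) = -2 - -15 = -2 + 15 = 13$)
$d{\left(f \right)} = \sqrt{f + \frac{2 f}{4 + f}}$ ($d{\left(f \right)} = \sqrt{\frac{f + f}{4 + f} + f} = \sqrt{\frac{2 f}{4 + f} + f} = \sqrt{f + \frac{2 f}{4 + f}}$)
$\left(183 + d{\left(I{\left(j{\left(n \right)} \right)} \right)}\right)^{2} = \left(183 + \sqrt{\frac{13 \left(6 + 13\right)}{4 + 13}}\right)^{2} = \left(183 + \sqrt{13 \cdot \frac{1}{17} \cdot 19}\right)^{2} = \left(183 + \sqrt{\frac{247}{17}}\right)^{2} = \left(183 + \frac{\sqrt{4199}}{17}\right)^{2}$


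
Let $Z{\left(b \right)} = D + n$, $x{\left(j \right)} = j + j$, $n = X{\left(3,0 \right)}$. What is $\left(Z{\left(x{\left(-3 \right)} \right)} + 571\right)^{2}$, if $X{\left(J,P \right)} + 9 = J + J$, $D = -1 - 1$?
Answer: $320356$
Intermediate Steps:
$D = -2$ ($D = -1 - 1 = -2$)
$X{\left(J,P \right)} = -9 + 2 J$ ($X{\left(J,P \right)} = -9 + \left(J + J\right) = -9 + 2 J$)
$n = -3$ ($n = -9 + 2 \cdot 3 = -9 + 6 = -3$)
$x{\left(j \right)} = 2 j$
$Z{\left(b \right)} = -5$ ($Z{\left(b \right)} = -2 - 3 = -5$)
$\left(Z{\left(x{\left(-3 \right)} \right)} + 571\right)^{2} = \left(-5 + 571\right)^{2} = 566^{2} = 320356$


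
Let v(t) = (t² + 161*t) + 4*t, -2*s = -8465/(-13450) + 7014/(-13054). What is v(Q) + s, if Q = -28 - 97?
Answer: -175577916381/35115260 ≈ -5000.0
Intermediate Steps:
s = -1616381/35115260 (s = -(-8465/(-13450) + 7014/(-13054))/2 = -(-8465*(-1/13450) + 7014*(-1/13054))/2 = -(1693/2690 - 3507/6527)/2 = -½*1616381/17557630 = -1616381/35115260 ≈ -0.046031)
Q = -125
v(t) = t² + 165*t
v(Q) + s = -125*(165 - 125) - 1616381/35115260 = -125*40 - 1616381/35115260 = -5000 - 1616381/35115260 = -175577916381/35115260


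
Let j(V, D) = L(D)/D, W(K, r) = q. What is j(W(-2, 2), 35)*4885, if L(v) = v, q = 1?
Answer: 4885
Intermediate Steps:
W(K, r) = 1
j(V, D) = 1 (j(V, D) = D/D = 1)
j(W(-2, 2), 35)*4885 = 1*4885 = 4885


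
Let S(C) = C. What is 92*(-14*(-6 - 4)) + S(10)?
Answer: 12890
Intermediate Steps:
92*(-14*(-6 - 4)) + S(10) = 92*(-14*(-6 - 4)) + 10 = 92*(-14*(-10)) + 10 = 92*140 + 10 = 12880 + 10 = 12890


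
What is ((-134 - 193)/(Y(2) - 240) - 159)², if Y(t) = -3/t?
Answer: 644195161/25921 ≈ 24852.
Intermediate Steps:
((-134 - 193)/(Y(2) - 240) - 159)² = ((-134 - 193)/(-3/2 - 240) - 159)² = (-327/(-3*½ - 240) - 159)² = (-327/(-3/2 - 240) - 159)² = (-327/(-483/2) - 159)² = (-327*(-2/483) - 159)² = (218/161 - 159)² = (-25381/161)² = 644195161/25921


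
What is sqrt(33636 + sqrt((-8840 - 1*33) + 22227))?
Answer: sqrt(33636 + sqrt(13354)) ≈ 183.72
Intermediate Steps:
sqrt(33636 + sqrt((-8840 - 1*33) + 22227)) = sqrt(33636 + sqrt((-8840 - 33) + 22227)) = sqrt(33636 + sqrt(-8873 + 22227)) = sqrt(33636 + sqrt(13354))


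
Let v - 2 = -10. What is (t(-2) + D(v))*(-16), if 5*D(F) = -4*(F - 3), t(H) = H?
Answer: -544/5 ≈ -108.80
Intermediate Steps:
v = -8 (v = 2 - 10 = -8)
D(F) = 12/5 - 4*F/5 (D(F) = (-4*(F - 3))/5 = (-4*(-3 + F))/5 = (12 - 4*F)/5 = 12/5 - 4*F/5)
(t(-2) + D(v))*(-16) = (-2 + (12/5 - ⅘*(-8)))*(-16) = (-2 + (12/5 + 32/5))*(-16) = (-2 + 44/5)*(-16) = (34/5)*(-16) = -544/5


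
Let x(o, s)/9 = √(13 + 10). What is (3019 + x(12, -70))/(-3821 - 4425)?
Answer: -3019/8246 - 9*√23/8246 ≈ -0.37135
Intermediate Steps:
x(o, s) = 9*√23 (x(o, s) = 9*√(13 + 10) = 9*√23)
(3019 + x(12, -70))/(-3821 - 4425) = (3019 + 9*√23)/(-3821 - 4425) = (3019 + 9*√23)/(-8246) = (3019 + 9*√23)*(-1/8246) = -3019/8246 - 9*√23/8246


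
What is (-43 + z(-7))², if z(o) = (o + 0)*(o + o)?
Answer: 3025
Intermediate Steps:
z(o) = 2*o² (z(o) = o*(2*o) = 2*o²)
(-43 + z(-7))² = (-43 + 2*(-7)²)² = (-43 + 2*49)² = (-43 + 98)² = 55² = 3025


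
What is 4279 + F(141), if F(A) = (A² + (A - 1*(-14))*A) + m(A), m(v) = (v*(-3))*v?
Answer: -13628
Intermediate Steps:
m(v) = -3*v² (m(v) = (-3*v)*v = -3*v²)
F(A) = -2*A² + A*(14 + A) (F(A) = (A² + (A - 1*(-14))*A) - 3*A² = (A² + (A + 14)*A) - 3*A² = (A² + (14 + A)*A) - 3*A² = (A² + A*(14 + A)) - 3*A² = -2*A² + A*(14 + A))
4279 + F(141) = 4279 + 141*(14 - 1*141) = 4279 + 141*(14 - 141) = 4279 + 141*(-127) = 4279 - 17907 = -13628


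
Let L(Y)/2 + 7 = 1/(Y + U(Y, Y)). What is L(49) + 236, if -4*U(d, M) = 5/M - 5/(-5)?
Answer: 1060246/4775 ≈ 222.04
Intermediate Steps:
U(d, M) = -¼ - 5/(4*M) (U(d, M) = -(5/M - 5/(-5))/4 = -(5/M - 5*(-⅕))/4 = -(5/M + 1)/4 = -(1 + 5/M)/4 = -¼ - 5/(4*M))
L(Y) = -14 + 2/(Y + (-5 - Y)/(4*Y))
L(49) + 236 = 2*(35 - 28*49² + 11*49)/(-5 - 1*49 + 4*49²) + 236 = 2*(35 - 28*2401 + 539)/(-5 - 49 + 4*2401) + 236 = 2*(35 - 67228 + 539)/(-5 - 49 + 9604) + 236 = 2*(-66654)/9550 + 236 = 2*(1/9550)*(-66654) + 236 = -66654/4775 + 236 = 1060246/4775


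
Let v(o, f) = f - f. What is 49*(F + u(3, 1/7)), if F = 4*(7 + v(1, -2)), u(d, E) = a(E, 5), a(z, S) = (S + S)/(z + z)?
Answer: 3087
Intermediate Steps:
a(z, S) = S/z (a(z, S) = (2*S)/((2*z)) = (2*S)*(1/(2*z)) = S/z)
u(d, E) = 5/E
v(o, f) = 0
F = 28 (F = 4*(7 + 0) = 4*7 = 28)
49*(F + u(3, 1/7)) = 49*(28 + 5/(1/7)) = 49*(28 + 5/(⅐)) = 49*(28 + 5*7) = 49*(28 + 35) = 49*63 = 3087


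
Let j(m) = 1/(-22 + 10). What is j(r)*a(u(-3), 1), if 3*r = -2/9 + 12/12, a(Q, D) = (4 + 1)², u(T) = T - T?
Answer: -25/12 ≈ -2.0833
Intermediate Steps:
u(T) = 0
a(Q, D) = 25 (a(Q, D) = 5² = 25)
r = 7/27 (r = (-2/9 + 12/12)/3 = (-2*⅑ + 12*(1/12))/3 = (-2/9 + 1)/3 = (⅓)*(7/9) = 7/27 ≈ 0.25926)
j(m) = -1/12 (j(m) = 1/(-12) = -1/12)
j(r)*a(u(-3), 1) = -1/12*25 = -25/12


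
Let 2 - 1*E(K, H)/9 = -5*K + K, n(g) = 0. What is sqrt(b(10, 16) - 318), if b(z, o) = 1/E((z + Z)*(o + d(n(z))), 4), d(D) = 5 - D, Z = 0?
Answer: I*sqrt(2029054126)/2526 ≈ 17.833*I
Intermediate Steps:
E(K, H) = 18 + 36*K (E(K, H) = 18 - 9*(-5*K + K) = 18 - (-36)*K = 18 + 36*K)
b(z, o) = 1/(18 + 36*z*(5 + o)) (b(z, o) = 1/(18 + 36*((z + 0)*(o + (5 - 1*0)))) = 1/(18 + 36*(z*(o + (5 + 0)))) = 1/(18 + 36*(z*(o + 5))) = 1/(18 + 36*(z*(5 + o))) = 1/(18 + 36*z*(5 + o)))
sqrt(b(10, 16) - 318) = sqrt(1/(18*(1 + 10*10 + 2*16*10)) - 318) = sqrt(1/(18*(1 + 100 + 320)) - 318) = sqrt((1/18)/421 - 318) = sqrt((1/18)*(1/421) - 318) = sqrt(1/7578 - 318) = sqrt(-2409803/7578) = I*sqrt(2029054126)/2526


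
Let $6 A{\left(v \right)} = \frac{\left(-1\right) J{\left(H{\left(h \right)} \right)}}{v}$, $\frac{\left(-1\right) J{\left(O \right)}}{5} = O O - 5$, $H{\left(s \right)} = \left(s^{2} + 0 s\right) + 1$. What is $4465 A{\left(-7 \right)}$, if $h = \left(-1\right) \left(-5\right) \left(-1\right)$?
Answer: $- \frac{14980075}{42} \approx -3.5667 \cdot 10^{5}$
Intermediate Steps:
$h = -5$ ($h = 5 \left(-1\right) = -5$)
$H{\left(s \right)} = 1 + s^{2}$ ($H{\left(s \right)} = \left(s^{2} + 0\right) + 1 = s^{2} + 1 = 1 + s^{2}$)
$J{\left(O \right)} = 25 - 5 O^{2}$ ($J{\left(O \right)} = - 5 \left(O O - 5\right) = - 5 \left(O^{2} - 5\right) = - 5 \left(-5 + O^{2}\right) = 25 - 5 O^{2}$)
$A{\left(v \right)} = \frac{3355}{6 v}$ ($A{\left(v \right)} = \frac{- (25 - 5 \left(1 + \left(-5\right)^{2}\right)^{2}) \frac{1}{v}}{6} = \frac{- (25 - 5 \left(1 + 25\right)^{2}) \frac{1}{v}}{6} = \frac{- (25 - 5 \cdot 26^{2}) \frac{1}{v}}{6} = \frac{- (25 - 3380) \frac{1}{v}}{6} = \frac{\left(-1\right) \left(-3355\right) \frac{1}{v}}{6} = \frac{3355 \frac{1}{v}}{6} = \frac{3355}{6 v}$)
$4465 A{\left(-7 \right)} = 4465 \frac{3355}{6 \left(-7\right)} = 4465 \cdot \frac{3355}{6} \left(- \frac{1}{7}\right) = 4465 \left(- \frac{3355}{42}\right) = - \frac{14980075}{42}$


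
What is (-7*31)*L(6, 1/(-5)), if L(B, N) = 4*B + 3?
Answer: -5859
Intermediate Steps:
L(B, N) = 3 + 4*B
(-7*31)*L(6, 1/(-5)) = (-7*31)*(3 + 4*6) = -217*(3 + 24) = -217*27 = -5859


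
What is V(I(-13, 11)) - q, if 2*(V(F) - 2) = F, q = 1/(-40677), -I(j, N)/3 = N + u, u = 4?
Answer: -1667755/81354 ≈ -20.500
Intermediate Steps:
I(j, N) = -12 - 3*N (I(j, N) = -3*(N + 4) = -3*(4 + N) = -12 - 3*N)
q = -1/40677 ≈ -2.4584e-5
V(F) = 2 + F/2
V(I(-13, 11)) - q = (2 + (-12 - 3*11)/2) - 1*(-1/40677) = (2 + (-12 - 33)/2) + 1/40677 = (2 + (½)*(-45)) + 1/40677 = (2 - 45/2) + 1/40677 = -41/2 + 1/40677 = -1667755/81354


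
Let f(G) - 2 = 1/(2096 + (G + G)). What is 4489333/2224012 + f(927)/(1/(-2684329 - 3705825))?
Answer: -56143624775655849/4392423700 ≈ -1.2782e+7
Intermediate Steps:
f(G) = 2 + 1/(2096 + 2*G) (f(G) = 2 + 1/(2096 + (G + G)) = 2 + 1/(2096 + 2*G))
4489333/2224012 + f(927)/(1/(-2684329 - 3705825)) = 4489333/2224012 + ((4193 + 4*927)/(2*(1048 + 927)))/(1/(-2684329 - 3705825)) = 4489333*(1/2224012) + ((1/2)*(4193 + 3708)/1975)/(1/(-6390154)) = 4489333/2224012 + ((1/2)*(1/1975)*7901)/(-1/6390154) = 4489333/2224012 + (7901/3950)*(-6390154) = 4489333/2224012 - 25244303377/1975 = -56143624775655849/4392423700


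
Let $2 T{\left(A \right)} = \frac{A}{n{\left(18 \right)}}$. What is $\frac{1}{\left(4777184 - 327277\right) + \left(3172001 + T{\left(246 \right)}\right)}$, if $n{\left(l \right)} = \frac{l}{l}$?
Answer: $\frac{1}{7622031} \approx 1.312 \cdot 10^{-7}$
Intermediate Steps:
$n{\left(l \right)} = 1$
$T{\left(A \right)} = \frac{A}{2}$ ($T{\left(A \right)} = \frac{A 1^{-1}}{2} = \frac{A 1}{2} = \frac{A}{2}$)
$\frac{1}{\left(4777184 - 327277\right) + \left(3172001 + T{\left(246 \right)}\right)} = \frac{1}{\left(4777184 - 327277\right) + \left(3172001 + \frac{1}{2} \cdot 246\right)} = \frac{1}{4449907 + \left(3172001 + 123\right)} = \frac{1}{4449907 + 3172124} = \frac{1}{7622031}$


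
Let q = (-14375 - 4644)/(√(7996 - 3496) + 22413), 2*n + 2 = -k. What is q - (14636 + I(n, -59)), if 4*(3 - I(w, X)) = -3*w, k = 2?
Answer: -4902266505223/334892046 + 190190*√5/167446023 ≈ -14638.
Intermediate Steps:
n = -2 (n = -1 + (-1*2)/2 = -1 + (½)*(-2) = -1 - 1 = -2)
I(w, X) = 3 + 3*w/4 (I(w, X) = 3 - (-3)*w/4 = 3 + 3*w/4)
q = -19019/(22413 + 30*√5) (q = -19019/(√4500 + 22413) = -19019/(30*√5 + 22413) = -19019/(22413 + 30*√5) ≈ -0.84604)
q - (14636 + I(n, -59)) = (-142090949/167446023 + 190190*√5/167446023) - (14636 + (3 + (¾)*(-2))) = (-142090949/167446023 + 190190*√5/167446023) - (14636 + (3 - 3/2)) = (-142090949/167446023 + 190190*√5/167446023) - (14636 + 3/2) = (-142090949/167446023 + 190190*√5/167446023) - 1*29275/2 = (-142090949/167446023 + 190190*√5/167446023) - 29275/2 = -4902266505223/334892046 + 190190*√5/167446023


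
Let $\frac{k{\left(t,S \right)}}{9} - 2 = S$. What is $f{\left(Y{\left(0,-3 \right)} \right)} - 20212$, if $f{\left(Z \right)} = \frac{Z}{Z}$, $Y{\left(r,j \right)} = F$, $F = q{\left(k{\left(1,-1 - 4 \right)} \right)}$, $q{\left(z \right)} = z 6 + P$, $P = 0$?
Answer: $-20211$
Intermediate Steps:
$k{\left(t,S \right)} = 18 + 9 S$
$q{\left(z \right)} = 6 z$ ($q{\left(z \right)} = z 6 + 0 = 6 z + 0 = 6 z$)
$F = -162$ ($F = 6 \left(18 + 9 \left(-1 - 4\right)\right) = 6 \left(18 + 9 \left(-5\right)\right) = 6 \left(18 - 45\right) = 6 \left(-27\right) = -162$)
$Y{\left(r,j \right)} = -162$
$f{\left(Z \right)} = 1$
$f{\left(Y{\left(0,-3 \right)} \right)} - 20212 = 1 - 20212 = -20211$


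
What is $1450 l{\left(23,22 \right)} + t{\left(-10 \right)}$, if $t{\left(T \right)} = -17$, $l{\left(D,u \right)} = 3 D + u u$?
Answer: $801833$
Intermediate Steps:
$l{\left(D,u \right)} = u^{2} + 3 D$ ($l{\left(D,u \right)} = 3 D + u^{2} = u^{2} + 3 D$)
$1450 l{\left(23,22 \right)} + t{\left(-10 \right)} = 1450 \left(22^{2} + 3 \cdot 23\right) - 17 = 1450 \left(484 + 69\right) - 17 = 1450 \cdot 553 - 17 = 801850 - 17 = 801833$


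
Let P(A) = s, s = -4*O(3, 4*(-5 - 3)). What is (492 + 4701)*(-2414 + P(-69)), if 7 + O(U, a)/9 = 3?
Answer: -11788110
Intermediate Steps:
O(U, a) = -36 (O(U, a) = -63 + 9*3 = -63 + 27 = -36)
s = 144 (s = -4*(-36) = 144)
P(A) = 144
(492 + 4701)*(-2414 + P(-69)) = (492 + 4701)*(-2414 + 144) = 5193*(-2270) = -11788110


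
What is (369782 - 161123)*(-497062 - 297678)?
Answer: -165829653660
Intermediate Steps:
(369782 - 161123)*(-497062 - 297678) = 208659*(-794740) = -165829653660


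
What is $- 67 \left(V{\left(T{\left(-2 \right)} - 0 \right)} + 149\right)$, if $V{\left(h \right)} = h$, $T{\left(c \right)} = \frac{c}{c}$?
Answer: $-10050$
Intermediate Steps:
$T{\left(c \right)} = 1$
$- 67 \left(V{\left(T{\left(-2 \right)} - 0 \right)} + 149\right) = - 67 \left(\left(1 - 0\right) + 149\right) = - 67 \left(\left(1 + 0\right) + 149\right) = - 67 \left(1 + 149\right) = \left(-67\right) 150 = -10050$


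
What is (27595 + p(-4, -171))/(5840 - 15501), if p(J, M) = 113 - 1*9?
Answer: -27699/9661 ≈ -2.8671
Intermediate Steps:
p(J, M) = 104 (p(J, M) = 113 - 9 = 104)
(27595 + p(-4, -171))/(5840 - 15501) = (27595 + 104)/(5840 - 15501) = 27699/(-9661) = 27699*(-1/9661) = -27699/9661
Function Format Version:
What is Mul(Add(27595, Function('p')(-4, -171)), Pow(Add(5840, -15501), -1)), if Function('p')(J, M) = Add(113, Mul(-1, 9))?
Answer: Rational(-27699, 9661) ≈ -2.8671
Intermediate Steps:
Function('p')(J, M) = 104 (Function('p')(J, M) = Add(113, -9) = 104)
Mul(Add(27595, Function('p')(-4, -171)), Pow(Add(5840, -15501), -1)) = Mul(Add(27595, 104), Pow(Add(5840, -15501), -1)) = Mul(27699, Pow(-9661, -1)) = Mul(27699, Rational(-1, 9661)) = Rational(-27699, 9661)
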